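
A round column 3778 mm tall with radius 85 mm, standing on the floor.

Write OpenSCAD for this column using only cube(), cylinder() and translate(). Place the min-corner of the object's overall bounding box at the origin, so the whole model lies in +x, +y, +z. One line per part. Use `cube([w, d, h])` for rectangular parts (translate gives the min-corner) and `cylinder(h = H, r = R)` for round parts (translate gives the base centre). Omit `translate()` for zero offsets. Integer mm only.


translate([85, 85, 0]) cylinder(h = 3778, r = 85);


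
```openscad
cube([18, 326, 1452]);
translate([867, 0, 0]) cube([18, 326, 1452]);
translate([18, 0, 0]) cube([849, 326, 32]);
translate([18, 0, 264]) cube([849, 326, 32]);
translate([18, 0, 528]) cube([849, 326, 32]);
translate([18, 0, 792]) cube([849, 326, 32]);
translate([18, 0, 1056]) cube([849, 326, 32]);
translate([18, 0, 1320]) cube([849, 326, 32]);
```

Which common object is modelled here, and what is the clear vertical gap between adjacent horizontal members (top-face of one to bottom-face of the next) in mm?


A bookshelf. The clear shelf gap is 232 mm.

Two tall side panels with 6 horizontal boards between them — a bookshelf. The first two shelf undersides are at z = 0 and z = 264; with shelf thickness 32, the clear gap is 264 − 0 − 32 = 232 mm.


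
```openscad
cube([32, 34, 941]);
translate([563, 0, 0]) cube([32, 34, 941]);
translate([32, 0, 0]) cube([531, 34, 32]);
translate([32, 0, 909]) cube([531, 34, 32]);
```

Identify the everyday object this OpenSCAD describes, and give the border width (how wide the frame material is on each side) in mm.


A picture frame. The border width is 32 mm.

Four thin pieces enclosing a rectangular opening — a picture frame. The two full-height stiles are 941 mm tall; the top rail sits at z = 909 and is 32 mm tall, so the border above the opening is 941 − 909 = 32 mm, matching the stile x-width.


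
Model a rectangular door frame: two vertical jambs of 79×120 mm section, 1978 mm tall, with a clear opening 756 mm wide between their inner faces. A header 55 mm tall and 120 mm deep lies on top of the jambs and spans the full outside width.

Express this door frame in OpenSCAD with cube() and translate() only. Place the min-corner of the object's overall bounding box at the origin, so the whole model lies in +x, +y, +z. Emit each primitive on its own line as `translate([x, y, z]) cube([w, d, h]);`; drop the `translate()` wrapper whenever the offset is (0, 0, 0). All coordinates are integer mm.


cube([79, 120, 1978]);
translate([835, 0, 0]) cube([79, 120, 1978]);
translate([0, 0, 1978]) cube([914, 120, 55]);


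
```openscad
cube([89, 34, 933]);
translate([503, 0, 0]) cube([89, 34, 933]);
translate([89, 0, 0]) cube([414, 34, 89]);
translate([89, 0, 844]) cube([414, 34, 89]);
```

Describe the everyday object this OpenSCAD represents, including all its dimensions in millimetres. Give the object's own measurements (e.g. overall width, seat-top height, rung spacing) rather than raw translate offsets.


A rectangular picture frame lying in the x–z plane (depth along y). The opening is 414 mm wide (x) by 755 mm tall (z), surrounded by a border 89 mm wide on all four sides. The frame is 34 mm deep and is made of two full-height vertical stiles with two horizontal rails fitted between them.


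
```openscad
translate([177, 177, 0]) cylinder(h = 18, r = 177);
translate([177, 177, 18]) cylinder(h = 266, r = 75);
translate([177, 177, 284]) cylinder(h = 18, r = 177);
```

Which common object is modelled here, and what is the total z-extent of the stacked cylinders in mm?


A spool. The overall height is 302 mm.

Three coaxial cylinders, large–small–large — a spool. Two 18 mm flanges and a 266 mm core give 18 + 266 + 18 = 302 mm.


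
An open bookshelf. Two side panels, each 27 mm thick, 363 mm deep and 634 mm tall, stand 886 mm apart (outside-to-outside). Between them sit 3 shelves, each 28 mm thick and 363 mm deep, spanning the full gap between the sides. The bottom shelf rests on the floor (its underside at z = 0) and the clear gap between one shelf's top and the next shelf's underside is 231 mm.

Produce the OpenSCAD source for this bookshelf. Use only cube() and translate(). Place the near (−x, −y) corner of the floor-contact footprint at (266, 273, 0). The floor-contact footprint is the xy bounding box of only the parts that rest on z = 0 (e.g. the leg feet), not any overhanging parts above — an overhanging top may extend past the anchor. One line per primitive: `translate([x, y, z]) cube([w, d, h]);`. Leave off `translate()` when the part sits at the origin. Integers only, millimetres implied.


translate([266, 273, 0]) cube([27, 363, 634]);
translate([1125, 273, 0]) cube([27, 363, 634]);
translate([293, 273, 0]) cube([832, 363, 28]);
translate([293, 273, 259]) cube([832, 363, 28]);
translate([293, 273, 518]) cube([832, 363, 28]);


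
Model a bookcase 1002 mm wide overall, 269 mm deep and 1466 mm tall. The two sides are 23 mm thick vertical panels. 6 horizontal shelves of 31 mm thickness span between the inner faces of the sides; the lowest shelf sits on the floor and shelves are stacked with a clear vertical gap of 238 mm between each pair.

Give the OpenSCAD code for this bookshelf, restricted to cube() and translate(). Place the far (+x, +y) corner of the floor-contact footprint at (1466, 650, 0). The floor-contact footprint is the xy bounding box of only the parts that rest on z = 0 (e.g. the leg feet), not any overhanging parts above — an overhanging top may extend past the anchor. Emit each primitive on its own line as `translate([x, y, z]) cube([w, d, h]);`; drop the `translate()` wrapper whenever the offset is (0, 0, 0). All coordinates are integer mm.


translate([464, 381, 0]) cube([23, 269, 1466]);
translate([1443, 381, 0]) cube([23, 269, 1466]);
translate([487, 381, 0]) cube([956, 269, 31]);
translate([487, 381, 269]) cube([956, 269, 31]);
translate([487, 381, 538]) cube([956, 269, 31]);
translate([487, 381, 807]) cube([956, 269, 31]);
translate([487, 381, 1076]) cube([956, 269, 31]);
translate([487, 381, 1345]) cube([956, 269, 31]);


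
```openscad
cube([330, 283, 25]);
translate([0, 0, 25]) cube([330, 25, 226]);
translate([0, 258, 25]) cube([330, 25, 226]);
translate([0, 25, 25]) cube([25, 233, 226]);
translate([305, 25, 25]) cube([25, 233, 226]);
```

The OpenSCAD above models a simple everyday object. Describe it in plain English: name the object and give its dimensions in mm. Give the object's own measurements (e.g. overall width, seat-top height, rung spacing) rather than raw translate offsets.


An open-topped rectangular box: outside dimensions 330×283×251 mm, with a uniform wall and base thickness of 25 mm. The base is a full 330×283 slab on the floor; four walls sit on top of the base. The front and back walls (the −y and +y sides) span the full width; the two side walls fit between them.


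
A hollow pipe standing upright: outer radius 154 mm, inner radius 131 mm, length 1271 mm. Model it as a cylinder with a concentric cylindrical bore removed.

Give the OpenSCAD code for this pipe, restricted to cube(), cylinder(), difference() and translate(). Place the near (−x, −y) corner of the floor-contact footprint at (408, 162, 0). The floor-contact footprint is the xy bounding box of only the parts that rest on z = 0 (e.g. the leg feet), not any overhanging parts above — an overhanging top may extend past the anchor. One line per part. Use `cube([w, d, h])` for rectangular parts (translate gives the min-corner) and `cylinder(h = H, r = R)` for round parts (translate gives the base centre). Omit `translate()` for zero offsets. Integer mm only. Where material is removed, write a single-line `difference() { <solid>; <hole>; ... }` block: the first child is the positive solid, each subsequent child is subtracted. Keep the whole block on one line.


difference() { translate([562, 316, 0]) cylinder(h = 1271, r = 154); translate([562, 316, 0]) cylinder(h = 1271, r = 131); }


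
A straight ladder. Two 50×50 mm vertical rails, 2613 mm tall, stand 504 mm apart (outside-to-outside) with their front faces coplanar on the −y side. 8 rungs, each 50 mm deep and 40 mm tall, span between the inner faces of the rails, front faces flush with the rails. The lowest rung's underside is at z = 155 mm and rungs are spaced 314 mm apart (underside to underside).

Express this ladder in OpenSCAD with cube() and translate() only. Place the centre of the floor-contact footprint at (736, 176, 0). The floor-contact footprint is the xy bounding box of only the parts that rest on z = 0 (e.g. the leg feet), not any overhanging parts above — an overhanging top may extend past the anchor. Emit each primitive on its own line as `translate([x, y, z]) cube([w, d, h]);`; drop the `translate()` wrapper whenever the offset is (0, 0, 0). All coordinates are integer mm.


// rung span = 504 - 2*50 = 404
// rung[k] z = 155 + k*314
translate([484, 151, 0]) cube([50, 50, 2613]);
translate([938, 151, 0]) cube([50, 50, 2613]);
translate([534, 151, 155]) cube([404, 50, 40]);
translate([534, 151, 469]) cube([404, 50, 40]);
translate([534, 151, 783]) cube([404, 50, 40]);
translate([534, 151, 1097]) cube([404, 50, 40]);
translate([534, 151, 1411]) cube([404, 50, 40]);
translate([534, 151, 1725]) cube([404, 50, 40]);
translate([534, 151, 2039]) cube([404, 50, 40]);
translate([534, 151, 2353]) cube([404, 50, 40]);


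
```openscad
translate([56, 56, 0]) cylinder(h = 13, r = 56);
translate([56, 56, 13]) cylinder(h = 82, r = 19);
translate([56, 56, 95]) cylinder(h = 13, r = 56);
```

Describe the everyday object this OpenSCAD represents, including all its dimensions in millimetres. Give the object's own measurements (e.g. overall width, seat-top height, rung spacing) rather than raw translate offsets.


A spool: two coaxial disc flanges of radius 56 mm and thickness 13 mm, joined by a core cylinder of radius 19 mm and height 82 mm. The lower flange rests on z = 0 and the three cylinders share a vertical axis.


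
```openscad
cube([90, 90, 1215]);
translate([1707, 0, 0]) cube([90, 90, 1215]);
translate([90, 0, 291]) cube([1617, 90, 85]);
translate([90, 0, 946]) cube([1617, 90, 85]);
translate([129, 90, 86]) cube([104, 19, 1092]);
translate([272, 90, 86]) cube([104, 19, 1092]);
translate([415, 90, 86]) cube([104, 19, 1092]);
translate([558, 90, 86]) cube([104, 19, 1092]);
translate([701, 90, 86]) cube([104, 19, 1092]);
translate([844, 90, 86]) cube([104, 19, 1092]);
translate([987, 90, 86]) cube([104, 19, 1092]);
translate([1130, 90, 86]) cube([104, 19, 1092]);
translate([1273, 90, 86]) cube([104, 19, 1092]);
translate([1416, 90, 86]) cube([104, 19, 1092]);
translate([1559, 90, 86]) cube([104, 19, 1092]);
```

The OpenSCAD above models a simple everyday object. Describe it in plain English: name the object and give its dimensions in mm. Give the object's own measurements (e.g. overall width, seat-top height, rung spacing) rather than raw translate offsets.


A fence section. Two 90×90 mm posts, 1215 mm tall, stand on the floor with a clear span of 1617 mm between their inner faces. Two horizontal rails of 90×85 mm section span the gap between the posts with their undersides at z = 291 mm and z = 946 mm, flush with the posts' −y face. 11 pickets, each 104 mm wide, 19 mm thick and 1092 mm tall, are fixed to the +y face of the rails with their bottoms at z = 86 mm, spaced across the span with a 39 mm gap after the −x post and between neighbouring pickets, with 44 mm left before the +x post.


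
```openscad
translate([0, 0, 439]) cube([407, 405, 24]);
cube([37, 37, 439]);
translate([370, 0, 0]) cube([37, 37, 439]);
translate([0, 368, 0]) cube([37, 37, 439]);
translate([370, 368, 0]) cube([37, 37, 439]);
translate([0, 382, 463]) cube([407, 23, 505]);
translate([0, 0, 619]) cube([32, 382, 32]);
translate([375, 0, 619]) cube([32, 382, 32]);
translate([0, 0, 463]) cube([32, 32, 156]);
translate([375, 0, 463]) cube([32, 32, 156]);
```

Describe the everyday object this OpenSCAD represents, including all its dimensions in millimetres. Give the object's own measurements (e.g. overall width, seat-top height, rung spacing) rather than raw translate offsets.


A chair. The seat is a 407×405×24 mm slab with its top at z = 463 mm, on four 37×37 mm corner legs (flush with the seat edges, standing on z = 0). A flat backrest 23 mm thick, 505 mm tall, spans the full seat width and rises from the seat top along its +y edge, rear face flush with the rear of the seat. Two armrests of 32×32 mm section run along each side from the seat's front edge to the front of the backrest, top faces 188 mm above the seat top and outer faces flush with the seat's x-edges; a 32×32 mm post under the front of each armrest stands on the seat at the front corner.


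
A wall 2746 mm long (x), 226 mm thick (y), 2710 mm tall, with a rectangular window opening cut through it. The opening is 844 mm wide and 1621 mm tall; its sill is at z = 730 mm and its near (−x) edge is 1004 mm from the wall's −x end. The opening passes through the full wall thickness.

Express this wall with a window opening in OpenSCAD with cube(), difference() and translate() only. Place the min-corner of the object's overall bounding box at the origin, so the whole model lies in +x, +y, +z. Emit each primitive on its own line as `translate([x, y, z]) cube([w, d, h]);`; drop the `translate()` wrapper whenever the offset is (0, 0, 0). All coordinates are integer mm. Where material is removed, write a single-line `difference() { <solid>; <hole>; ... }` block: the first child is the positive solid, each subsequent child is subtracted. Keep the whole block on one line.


difference() { cube([2746, 226, 2710]); translate([1004, 0, 730]) cube([844, 226, 1621]); }


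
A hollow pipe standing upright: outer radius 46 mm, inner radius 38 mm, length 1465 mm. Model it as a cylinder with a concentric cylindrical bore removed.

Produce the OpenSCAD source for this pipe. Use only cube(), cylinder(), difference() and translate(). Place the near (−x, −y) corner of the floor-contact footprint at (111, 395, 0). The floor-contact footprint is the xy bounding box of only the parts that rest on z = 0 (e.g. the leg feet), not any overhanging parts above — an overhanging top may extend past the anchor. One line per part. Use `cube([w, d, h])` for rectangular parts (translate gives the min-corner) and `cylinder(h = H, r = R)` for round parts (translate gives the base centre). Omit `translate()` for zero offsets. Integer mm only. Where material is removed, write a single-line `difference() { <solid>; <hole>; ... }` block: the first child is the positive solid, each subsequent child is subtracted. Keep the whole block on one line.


difference() { translate([157, 441, 0]) cylinder(h = 1465, r = 46); translate([157, 441, 0]) cylinder(h = 1465, r = 38); }


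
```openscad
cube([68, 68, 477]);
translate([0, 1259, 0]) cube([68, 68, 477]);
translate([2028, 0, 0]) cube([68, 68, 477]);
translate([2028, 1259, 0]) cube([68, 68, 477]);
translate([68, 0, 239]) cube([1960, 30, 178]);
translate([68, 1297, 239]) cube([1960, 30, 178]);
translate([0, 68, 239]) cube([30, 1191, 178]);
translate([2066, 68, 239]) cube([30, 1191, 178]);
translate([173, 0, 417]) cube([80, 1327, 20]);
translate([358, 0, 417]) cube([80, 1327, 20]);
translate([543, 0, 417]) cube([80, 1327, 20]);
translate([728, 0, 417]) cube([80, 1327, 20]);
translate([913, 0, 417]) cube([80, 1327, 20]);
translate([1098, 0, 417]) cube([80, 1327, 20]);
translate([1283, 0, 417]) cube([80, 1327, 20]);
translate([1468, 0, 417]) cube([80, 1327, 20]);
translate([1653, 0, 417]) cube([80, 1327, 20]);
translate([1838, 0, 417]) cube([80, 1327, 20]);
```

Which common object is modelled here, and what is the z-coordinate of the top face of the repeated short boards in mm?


A bed frame. The slat-top height is 437 mm.

Four posts, four rails, and a row of slats — a bed frame. Slats sit on the rails at z = 239 + 178 = 417; with slat thickness 20, the top is 437 mm.


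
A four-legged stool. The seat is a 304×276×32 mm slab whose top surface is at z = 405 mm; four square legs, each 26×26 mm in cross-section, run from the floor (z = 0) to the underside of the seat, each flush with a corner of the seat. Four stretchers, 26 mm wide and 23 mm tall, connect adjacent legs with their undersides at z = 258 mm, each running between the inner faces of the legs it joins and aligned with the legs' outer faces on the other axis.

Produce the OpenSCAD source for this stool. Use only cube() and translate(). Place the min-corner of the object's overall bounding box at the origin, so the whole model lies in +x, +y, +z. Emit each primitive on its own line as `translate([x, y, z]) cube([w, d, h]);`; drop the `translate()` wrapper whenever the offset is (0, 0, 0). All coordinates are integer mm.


// leg_h = 405 - 32 = 373
// stretcher span = 304 - 2*26 = 252
translate([0, 0, 373]) cube([304, 276, 32]);
cube([26, 26, 373]);
translate([278, 0, 0]) cube([26, 26, 373]);
translate([0, 250, 0]) cube([26, 26, 373]);
translate([278, 250, 0]) cube([26, 26, 373]);
translate([26, 0, 258]) cube([252, 26, 23]);
translate([26, 250, 258]) cube([252, 26, 23]);
translate([0, 26, 258]) cube([26, 224, 23]);
translate([278, 26, 258]) cube([26, 224, 23]);


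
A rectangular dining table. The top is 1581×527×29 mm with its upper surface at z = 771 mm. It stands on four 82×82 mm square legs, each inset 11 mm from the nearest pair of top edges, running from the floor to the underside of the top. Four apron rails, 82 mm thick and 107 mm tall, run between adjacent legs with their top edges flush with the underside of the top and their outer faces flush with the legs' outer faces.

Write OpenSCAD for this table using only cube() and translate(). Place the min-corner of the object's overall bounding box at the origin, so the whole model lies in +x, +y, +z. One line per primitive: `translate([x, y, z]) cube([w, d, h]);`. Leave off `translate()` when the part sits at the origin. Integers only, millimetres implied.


translate([0, 0, 742]) cube([1581, 527, 29]);
translate([11, 11, 0]) cube([82, 82, 742]);
translate([1488, 11, 0]) cube([82, 82, 742]);
translate([11, 434, 0]) cube([82, 82, 742]);
translate([1488, 434, 0]) cube([82, 82, 742]);
translate([93, 11, 635]) cube([1395, 82, 107]);
translate([93, 434, 635]) cube([1395, 82, 107]);
translate([11, 93, 635]) cube([82, 341, 107]);
translate([1488, 93, 635]) cube([82, 341, 107]);


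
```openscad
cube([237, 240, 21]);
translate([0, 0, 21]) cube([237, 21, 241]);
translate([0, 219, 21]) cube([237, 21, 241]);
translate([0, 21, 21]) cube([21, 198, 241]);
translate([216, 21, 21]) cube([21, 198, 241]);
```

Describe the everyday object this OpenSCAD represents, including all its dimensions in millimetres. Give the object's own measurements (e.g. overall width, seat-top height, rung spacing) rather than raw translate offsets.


An open-topped rectangular box: outside dimensions 237×240×262 mm, with a uniform wall and base thickness of 21 mm. The base is a full 237×240 slab on the floor; four walls sit on top of the base. The front and back walls (the −y and +y sides) span the full width; the two side walls fit between them.


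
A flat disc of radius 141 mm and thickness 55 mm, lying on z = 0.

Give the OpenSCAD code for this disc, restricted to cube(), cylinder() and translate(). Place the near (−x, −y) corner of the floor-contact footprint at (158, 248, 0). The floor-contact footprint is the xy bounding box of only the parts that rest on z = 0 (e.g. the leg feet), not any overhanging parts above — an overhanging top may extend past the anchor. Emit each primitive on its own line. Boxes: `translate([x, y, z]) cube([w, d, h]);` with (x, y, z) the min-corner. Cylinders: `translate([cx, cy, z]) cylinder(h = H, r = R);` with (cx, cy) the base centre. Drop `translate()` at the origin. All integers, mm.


translate([299, 389, 0]) cylinder(h = 55, r = 141);


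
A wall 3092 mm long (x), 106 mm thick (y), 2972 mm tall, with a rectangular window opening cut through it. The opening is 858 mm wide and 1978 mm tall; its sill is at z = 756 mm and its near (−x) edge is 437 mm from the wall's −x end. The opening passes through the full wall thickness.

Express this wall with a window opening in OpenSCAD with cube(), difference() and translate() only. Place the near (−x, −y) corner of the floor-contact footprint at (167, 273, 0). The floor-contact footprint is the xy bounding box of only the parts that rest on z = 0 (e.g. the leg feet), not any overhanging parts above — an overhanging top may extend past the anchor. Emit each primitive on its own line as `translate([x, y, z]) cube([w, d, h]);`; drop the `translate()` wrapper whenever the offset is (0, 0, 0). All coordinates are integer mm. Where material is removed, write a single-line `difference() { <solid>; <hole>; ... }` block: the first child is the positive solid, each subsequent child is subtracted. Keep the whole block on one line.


difference() { translate([167, 273, 0]) cube([3092, 106, 2972]); translate([604, 273, 756]) cube([858, 106, 1978]); }


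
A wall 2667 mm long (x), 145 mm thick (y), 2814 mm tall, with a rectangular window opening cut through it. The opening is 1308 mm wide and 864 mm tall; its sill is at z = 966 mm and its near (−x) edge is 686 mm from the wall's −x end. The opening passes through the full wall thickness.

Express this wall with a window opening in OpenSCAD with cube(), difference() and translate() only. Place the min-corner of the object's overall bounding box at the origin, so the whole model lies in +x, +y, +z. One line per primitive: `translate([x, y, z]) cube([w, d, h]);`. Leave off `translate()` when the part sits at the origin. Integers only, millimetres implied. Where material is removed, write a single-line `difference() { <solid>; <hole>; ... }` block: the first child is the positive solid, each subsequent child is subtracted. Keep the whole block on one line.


difference() { cube([2667, 145, 2814]); translate([686, 0, 966]) cube([1308, 145, 864]); }


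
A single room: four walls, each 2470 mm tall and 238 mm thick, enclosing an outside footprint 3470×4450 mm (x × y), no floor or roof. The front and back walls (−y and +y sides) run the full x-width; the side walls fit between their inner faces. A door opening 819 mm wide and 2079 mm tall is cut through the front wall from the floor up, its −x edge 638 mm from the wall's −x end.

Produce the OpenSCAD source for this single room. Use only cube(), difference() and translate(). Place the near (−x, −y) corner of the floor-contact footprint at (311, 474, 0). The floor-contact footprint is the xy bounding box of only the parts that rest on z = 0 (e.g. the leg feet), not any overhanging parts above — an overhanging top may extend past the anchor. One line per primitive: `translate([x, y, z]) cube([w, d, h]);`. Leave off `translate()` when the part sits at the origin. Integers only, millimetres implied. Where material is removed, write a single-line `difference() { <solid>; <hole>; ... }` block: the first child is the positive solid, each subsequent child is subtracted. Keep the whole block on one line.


difference() { translate([311, 474, 0]) cube([3470, 238, 2470]); translate([949, 474, 0]) cube([819, 238, 2079]); }
translate([311, 4686, 0]) cube([3470, 238, 2470]);
translate([311, 712, 0]) cube([238, 3974, 2470]);
translate([3543, 712, 0]) cube([238, 3974, 2470]);


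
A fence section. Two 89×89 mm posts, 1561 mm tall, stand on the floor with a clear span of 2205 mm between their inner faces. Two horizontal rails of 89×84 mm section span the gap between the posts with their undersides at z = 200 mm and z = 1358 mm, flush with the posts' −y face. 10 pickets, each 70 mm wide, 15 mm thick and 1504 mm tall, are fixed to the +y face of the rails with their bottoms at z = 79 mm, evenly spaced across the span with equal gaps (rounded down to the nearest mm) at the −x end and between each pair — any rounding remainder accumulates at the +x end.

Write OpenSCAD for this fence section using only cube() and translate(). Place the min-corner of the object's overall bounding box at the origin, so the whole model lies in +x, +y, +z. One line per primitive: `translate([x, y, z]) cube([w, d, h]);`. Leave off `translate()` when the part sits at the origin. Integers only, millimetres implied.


cube([89, 89, 1561]);
translate([2294, 0, 0]) cube([89, 89, 1561]);
translate([89, 0, 200]) cube([2205, 89, 84]);
translate([89, 0, 1358]) cube([2205, 89, 84]);
translate([225, 89, 79]) cube([70, 15, 1504]);
translate([431, 89, 79]) cube([70, 15, 1504]);
translate([637, 89, 79]) cube([70, 15, 1504]);
translate([843, 89, 79]) cube([70, 15, 1504]);
translate([1049, 89, 79]) cube([70, 15, 1504]);
translate([1255, 89, 79]) cube([70, 15, 1504]);
translate([1461, 89, 79]) cube([70, 15, 1504]);
translate([1667, 89, 79]) cube([70, 15, 1504]);
translate([1873, 89, 79]) cube([70, 15, 1504]);
translate([2079, 89, 79]) cube([70, 15, 1504]);


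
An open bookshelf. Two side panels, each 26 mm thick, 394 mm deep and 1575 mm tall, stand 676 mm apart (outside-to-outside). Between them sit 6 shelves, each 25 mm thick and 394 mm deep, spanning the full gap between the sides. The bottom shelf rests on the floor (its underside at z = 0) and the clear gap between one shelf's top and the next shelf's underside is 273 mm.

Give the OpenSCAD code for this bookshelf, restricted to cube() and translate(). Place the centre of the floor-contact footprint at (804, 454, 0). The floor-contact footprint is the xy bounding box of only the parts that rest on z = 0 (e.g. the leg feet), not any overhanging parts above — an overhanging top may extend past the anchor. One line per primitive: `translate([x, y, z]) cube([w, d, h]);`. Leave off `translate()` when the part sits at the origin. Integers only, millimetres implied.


translate([466, 257, 0]) cube([26, 394, 1575]);
translate([1116, 257, 0]) cube([26, 394, 1575]);
translate([492, 257, 0]) cube([624, 394, 25]);
translate([492, 257, 298]) cube([624, 394, 25]);
translate([492, 257, 596]) cube([624, 394, 25]);
translate([492, 257, 894]) cube([624, 394, 25]);
translate([492, 257, 1192]) cube([624, 394, 25]);
translate([492, 257, 1490]) cube([624, 394, 25]);


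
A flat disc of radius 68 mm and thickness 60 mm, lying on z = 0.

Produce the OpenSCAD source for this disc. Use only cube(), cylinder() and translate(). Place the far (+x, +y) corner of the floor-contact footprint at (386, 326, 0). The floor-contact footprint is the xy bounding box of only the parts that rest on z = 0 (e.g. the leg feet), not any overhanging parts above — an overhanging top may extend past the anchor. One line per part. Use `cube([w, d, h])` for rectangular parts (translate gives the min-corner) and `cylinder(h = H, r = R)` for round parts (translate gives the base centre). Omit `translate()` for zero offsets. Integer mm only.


translate([318, 258, 0]) cylinder(h = 60, r = 68);


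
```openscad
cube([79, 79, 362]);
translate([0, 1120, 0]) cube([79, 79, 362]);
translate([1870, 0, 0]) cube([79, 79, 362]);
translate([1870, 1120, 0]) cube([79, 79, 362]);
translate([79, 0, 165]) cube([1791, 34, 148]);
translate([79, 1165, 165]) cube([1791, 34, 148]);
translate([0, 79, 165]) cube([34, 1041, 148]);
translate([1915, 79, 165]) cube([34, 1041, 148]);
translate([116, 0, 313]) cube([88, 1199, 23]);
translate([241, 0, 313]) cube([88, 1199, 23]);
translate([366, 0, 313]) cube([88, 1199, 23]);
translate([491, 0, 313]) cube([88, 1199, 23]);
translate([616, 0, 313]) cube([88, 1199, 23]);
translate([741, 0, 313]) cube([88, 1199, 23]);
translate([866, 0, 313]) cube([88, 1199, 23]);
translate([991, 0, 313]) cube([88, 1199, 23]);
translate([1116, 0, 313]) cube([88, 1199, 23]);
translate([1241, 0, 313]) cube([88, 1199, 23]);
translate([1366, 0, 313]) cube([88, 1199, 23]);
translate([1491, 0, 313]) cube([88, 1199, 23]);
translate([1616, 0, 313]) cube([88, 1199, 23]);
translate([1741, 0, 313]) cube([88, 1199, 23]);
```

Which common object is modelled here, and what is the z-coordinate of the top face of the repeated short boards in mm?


A bed frame. The slat-top height is 336 mm.

Four posts, four rails, and a row of slats — a bed frame. Slats sit on the rails at z = 165 + 148 = 313; with slat thickness 23, the top is 336 mm.


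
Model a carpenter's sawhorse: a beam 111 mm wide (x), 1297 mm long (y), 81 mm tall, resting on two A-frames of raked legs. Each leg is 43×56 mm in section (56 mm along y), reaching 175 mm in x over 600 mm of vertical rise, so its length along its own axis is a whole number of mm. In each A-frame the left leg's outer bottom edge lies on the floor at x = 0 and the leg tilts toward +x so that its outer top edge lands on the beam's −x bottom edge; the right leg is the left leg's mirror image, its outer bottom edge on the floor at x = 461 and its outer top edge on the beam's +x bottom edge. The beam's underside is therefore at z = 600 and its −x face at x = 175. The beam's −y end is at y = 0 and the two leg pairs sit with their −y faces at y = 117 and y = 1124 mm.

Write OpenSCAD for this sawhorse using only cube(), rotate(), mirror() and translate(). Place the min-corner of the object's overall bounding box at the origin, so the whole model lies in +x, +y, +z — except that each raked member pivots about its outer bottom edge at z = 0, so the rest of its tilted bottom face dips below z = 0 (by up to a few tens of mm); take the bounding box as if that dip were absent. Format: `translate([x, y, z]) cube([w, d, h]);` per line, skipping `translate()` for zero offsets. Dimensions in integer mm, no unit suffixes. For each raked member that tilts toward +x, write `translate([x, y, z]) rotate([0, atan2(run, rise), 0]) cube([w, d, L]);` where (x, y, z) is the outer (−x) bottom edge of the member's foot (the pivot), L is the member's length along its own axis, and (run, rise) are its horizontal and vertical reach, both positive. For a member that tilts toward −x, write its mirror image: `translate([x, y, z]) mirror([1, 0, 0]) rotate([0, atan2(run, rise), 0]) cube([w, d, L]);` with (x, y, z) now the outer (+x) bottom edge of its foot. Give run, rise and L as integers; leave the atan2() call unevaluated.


// leg length = √(175² + 600²) = 625
// right-leg outer foot x = 2·175 + 111 = 461
// beam min-corner = (175, 0, 600)
translate([175, 0, 600]) cube([111, 1297, 81]);
translate([0, 117, 0]) rotate([0, atan2(175, 600), 0]) cube([43, 56, 625]);
translate([461, 117, 0]) mirror([1, 0, 0]) rotate([0, atan2(175, 600), 0]) cube([43, 56, 625]);
translate([0, 1124, 0]) rotate([0, atan2(175, 600), 0]) cube([43, 56, 625]);
translate([461, 1124, 0]) mirror([1, 0, 0]) rotate([0, atan2(175, 600), 0]) cube([43, 56, 625]);


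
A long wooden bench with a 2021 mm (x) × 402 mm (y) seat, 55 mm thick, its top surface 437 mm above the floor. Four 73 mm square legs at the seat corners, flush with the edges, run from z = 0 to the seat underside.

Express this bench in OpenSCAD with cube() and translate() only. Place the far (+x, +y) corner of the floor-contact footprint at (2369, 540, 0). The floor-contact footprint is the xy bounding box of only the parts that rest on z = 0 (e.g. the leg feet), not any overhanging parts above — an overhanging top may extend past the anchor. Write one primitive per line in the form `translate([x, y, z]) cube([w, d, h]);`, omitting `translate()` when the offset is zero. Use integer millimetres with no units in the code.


translate([348, 138, 382]) cube([2021, 402, 55]);
translate([348, 138, 0]) cube([73, 73, 382]);
translate([348, 467, 0]) cube([73, 73, 382]);
translate([2296, 138, 0]) cube([73, 73, 382]);
translate([2296, 467, 0]) cube([73, 73, 382]);


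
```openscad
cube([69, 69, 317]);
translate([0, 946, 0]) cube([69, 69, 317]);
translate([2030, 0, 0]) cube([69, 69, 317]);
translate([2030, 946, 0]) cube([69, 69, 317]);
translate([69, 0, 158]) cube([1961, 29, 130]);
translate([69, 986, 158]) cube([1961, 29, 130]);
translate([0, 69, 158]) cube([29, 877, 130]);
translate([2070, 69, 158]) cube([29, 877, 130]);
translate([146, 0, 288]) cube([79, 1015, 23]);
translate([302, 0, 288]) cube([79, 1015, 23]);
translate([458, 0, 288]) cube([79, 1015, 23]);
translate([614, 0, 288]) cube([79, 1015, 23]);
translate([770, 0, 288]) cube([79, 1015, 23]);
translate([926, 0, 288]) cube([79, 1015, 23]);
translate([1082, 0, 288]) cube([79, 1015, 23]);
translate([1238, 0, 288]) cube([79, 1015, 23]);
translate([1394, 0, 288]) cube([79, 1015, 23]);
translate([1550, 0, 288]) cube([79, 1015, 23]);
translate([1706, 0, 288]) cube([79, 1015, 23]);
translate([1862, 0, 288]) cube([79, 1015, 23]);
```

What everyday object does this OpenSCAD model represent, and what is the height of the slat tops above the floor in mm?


A bed frame. The slat-top height is 311 mm.

Four posts, four rails, and a row of slats — a bed frame. Slats sit on the rails at z = 158 + 130 = 288; with slat thickness 23, the top is 311 mm.


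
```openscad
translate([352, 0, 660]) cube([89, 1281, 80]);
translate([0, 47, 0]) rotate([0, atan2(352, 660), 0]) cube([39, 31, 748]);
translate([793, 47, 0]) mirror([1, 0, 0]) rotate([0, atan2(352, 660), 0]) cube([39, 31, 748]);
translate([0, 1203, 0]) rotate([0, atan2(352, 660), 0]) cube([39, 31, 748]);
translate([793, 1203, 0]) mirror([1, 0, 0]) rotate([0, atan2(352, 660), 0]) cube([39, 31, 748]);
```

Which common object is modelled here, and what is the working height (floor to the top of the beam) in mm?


A sawhorse. The overall height is 740 mm.

A beam across two mirrored pairs of raked legs — a sawhorse. The beam's underside is at z = 660 (matching the legs' vertical rise in atan2(352, 660)) and the beam is 80 mm tall, so its top is at 660 + 80 = 740 mm. The raked legs top out at the beam's underside, so that is the highest point.


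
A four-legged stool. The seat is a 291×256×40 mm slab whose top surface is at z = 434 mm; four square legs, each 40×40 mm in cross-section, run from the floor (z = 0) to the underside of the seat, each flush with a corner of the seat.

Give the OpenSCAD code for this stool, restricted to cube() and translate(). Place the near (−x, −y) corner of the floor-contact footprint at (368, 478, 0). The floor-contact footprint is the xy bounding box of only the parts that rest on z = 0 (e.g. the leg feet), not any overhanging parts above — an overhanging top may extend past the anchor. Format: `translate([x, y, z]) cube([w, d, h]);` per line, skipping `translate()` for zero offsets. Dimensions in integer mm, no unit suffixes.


// leg_h = 434 - 40 = 394
translate([368, 478, 394]) cube([291, 256, 40]);
translate([368, 478, 0]) cube([40, 40, 394]);
translate([619, 478, 0]) cube([40, 40, 394]);
translate([368, 694, 0]) cube([40, 40, 394]);
translate([619, 694, 0]) cube([40, 40, 394]);


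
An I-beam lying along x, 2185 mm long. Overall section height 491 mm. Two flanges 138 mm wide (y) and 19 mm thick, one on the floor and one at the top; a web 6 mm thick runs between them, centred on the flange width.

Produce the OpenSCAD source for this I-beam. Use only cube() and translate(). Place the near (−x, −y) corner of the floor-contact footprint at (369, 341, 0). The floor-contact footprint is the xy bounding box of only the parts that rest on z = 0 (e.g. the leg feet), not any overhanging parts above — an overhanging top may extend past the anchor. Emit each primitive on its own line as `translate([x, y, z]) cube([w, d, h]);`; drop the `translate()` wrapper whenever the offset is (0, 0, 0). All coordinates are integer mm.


translate([369, 341, 0]) cube([2185, 138, 19]);
translate([369, 407, 19]) cube([2185, 6, 453]);
translate([369, 341, 472]) cube([2185, 138, 19]);


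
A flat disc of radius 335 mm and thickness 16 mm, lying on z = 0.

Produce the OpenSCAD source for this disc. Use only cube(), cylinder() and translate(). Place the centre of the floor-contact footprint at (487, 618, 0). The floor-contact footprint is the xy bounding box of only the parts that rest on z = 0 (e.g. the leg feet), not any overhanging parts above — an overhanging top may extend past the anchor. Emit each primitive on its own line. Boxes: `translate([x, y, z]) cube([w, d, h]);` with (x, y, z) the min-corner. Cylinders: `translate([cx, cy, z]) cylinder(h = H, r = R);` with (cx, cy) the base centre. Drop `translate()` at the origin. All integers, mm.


translate([487, 618, 0]) cylinder(h = 16, r = 335);


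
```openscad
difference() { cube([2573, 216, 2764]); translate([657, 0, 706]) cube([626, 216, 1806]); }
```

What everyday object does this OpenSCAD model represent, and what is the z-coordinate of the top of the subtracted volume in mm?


A wall with a window opening. The window head height is 2512 mm.

A wall with a rectangular opening subtracted — a window. Sill at z = 706, opening 1806 mm tall, so the head is at 706 + 1806 = 2512 mm.


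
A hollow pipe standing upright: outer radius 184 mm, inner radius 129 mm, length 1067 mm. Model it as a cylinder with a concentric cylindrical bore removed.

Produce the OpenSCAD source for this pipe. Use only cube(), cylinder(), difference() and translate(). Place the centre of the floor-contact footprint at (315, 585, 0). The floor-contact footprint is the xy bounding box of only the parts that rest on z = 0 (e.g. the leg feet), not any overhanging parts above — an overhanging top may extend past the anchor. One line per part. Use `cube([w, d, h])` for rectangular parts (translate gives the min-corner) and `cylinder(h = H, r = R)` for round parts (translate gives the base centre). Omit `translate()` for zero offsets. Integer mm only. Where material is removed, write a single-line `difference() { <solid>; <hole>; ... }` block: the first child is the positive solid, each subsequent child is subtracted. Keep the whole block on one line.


difference() { translate([315, 585, 0]) cylinder(h = 1067, r = 184); translate([315, 585, 0]) cylinder(h = 1067, r = 129); }


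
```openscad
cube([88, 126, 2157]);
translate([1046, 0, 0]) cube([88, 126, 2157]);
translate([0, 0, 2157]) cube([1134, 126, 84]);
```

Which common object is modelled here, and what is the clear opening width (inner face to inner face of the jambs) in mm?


A door frame. The clear opening width is 958 mm.

Two 2157 mm tall posts with a header on top — a door frame. The left jamb is 88 mm wide at x = 0; the right jamb starts at x = 1046. The clear opening is 1046 − 88 = 958 mm.


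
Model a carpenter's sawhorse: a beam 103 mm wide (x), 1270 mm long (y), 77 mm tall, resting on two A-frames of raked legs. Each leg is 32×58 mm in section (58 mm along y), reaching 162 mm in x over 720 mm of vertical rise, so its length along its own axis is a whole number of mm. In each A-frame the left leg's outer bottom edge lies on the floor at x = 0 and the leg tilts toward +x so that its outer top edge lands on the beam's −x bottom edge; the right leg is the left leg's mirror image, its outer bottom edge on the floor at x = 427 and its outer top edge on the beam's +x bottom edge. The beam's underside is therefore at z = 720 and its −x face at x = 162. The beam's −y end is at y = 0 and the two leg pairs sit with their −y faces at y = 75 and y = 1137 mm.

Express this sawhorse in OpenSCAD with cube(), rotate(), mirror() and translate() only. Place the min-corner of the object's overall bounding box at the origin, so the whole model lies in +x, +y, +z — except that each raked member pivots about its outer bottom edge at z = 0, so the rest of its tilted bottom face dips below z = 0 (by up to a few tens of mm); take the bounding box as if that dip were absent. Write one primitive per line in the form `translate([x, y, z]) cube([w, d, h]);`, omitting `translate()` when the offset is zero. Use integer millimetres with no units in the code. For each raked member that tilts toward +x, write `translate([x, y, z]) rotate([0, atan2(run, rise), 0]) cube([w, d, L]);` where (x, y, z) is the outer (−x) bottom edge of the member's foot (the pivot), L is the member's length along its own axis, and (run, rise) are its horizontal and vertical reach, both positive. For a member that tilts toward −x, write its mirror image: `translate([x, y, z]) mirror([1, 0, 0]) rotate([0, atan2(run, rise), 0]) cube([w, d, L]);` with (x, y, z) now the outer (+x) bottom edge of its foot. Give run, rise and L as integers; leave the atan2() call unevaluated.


translate([162, 0, 720]) cube([103, 1270, 77]);
translate([0, 75, 0]) rotate([0, atan2(162, 720), 0]) cube([32, 58, 738]);
translate([427, 75, 0]) mirror([1, 0, 0]) rotate([0, atan2(162, 720), 0]) cube([32, 58, 738]);
translate([0, 1137, 0]) rotate([0, atan2(162, 720), 0]) cube([32, 58, 738]);
translate([427, 1137, 0]) mirror([1, 0, 0]) rotate([0, atan2(162, 720), 0]) cube([32, 58, 738]);
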